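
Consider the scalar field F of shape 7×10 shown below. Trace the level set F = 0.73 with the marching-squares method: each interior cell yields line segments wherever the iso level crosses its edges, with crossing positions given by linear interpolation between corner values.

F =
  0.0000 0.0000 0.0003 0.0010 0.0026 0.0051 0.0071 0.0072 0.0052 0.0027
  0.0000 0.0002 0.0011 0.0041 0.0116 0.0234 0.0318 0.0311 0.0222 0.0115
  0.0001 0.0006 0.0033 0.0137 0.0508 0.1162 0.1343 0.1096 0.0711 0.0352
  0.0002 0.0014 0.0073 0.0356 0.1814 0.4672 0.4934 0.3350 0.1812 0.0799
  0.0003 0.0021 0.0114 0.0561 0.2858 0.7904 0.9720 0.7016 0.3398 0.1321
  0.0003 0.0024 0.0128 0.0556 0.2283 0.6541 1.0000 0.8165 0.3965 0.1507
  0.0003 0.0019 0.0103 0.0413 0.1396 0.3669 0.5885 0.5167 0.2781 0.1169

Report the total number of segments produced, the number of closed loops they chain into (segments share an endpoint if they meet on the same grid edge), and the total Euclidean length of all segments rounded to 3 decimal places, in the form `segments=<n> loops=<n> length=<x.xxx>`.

cell (3,4): code 0100 → (3.813,5.000)–(4.000,4.880)
cell (3,5): code 1100 → (3.494,6.000)–(3.813,5.000)
cell (3,6): code 1000 → (4.000,6.895)–(3.494,6.000)
cell (4,4): code 0010 → (4.000,4.880)–(4.443,5.000)
cell (4,5): code 0111 → (4.443,5.000)–(5.000,5.219)
cell (4,6): code 1101 → (4.247,7.000)–(4.000,6.895)
cell (4,7): code 1000 → (5.000,7.206)–(4.247,7.000)
cell (5,5): code 0010 → (5.000,5.219)–(5.656,6.000)
cell (5,6): code 0011 → (5.656,6.000)–(5.289,7.000)
cell (5,7): code 0001 → (5.289,7.000)–(5.000,7.206)
total: 10 segments, chained into 1 closed loop(s), length Σ = 6.845672

segments=10 loops=1 length=6.846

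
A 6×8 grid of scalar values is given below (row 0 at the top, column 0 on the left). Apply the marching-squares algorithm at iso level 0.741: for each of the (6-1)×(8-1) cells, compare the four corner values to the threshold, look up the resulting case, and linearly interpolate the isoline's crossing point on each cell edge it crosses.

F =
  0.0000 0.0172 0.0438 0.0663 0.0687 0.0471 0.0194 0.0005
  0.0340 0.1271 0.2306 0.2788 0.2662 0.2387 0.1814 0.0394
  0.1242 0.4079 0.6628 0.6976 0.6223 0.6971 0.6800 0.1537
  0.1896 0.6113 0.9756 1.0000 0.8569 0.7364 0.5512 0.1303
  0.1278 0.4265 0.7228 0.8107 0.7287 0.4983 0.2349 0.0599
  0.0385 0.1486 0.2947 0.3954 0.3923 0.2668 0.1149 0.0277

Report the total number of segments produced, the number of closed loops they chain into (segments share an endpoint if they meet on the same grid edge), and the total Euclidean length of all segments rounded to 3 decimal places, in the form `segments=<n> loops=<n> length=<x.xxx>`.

cell (2,1): code 0100 → (2.250,2.000)–(3.000,1.356)
cell (2,2): code 1100 → (2.144,3.000)–(2.250,2.000)
cell (2,3): code 1100 → (2.506,4.000)–(2.144,3.000)
cell (2,4): code 1000 → (3.000,4.962)–(2.506,4.000)
cell (3,1): code 0010 → (3.000,1.356)–(3.928,2.000)
cell (3,2): code 0111 → (3.928,2.000)–(4.000,2.207)
cell (3,3): code 1011 → (4.000,3.850)–(3.904,4.000)
cell (3,4): code 0001 → (3.904,4.000)–(3.000,4.962)
cell (4,2): code 0010 → (4.000,2.207)–(4.168,3.000)
cell (4,3): code 0001 → (4.168,3.000)–(4.000,3.850)
total: 10 segments, chained into 1 closed loop(s), length Σ = 8.662895

segments=10 loops=1 length=8.663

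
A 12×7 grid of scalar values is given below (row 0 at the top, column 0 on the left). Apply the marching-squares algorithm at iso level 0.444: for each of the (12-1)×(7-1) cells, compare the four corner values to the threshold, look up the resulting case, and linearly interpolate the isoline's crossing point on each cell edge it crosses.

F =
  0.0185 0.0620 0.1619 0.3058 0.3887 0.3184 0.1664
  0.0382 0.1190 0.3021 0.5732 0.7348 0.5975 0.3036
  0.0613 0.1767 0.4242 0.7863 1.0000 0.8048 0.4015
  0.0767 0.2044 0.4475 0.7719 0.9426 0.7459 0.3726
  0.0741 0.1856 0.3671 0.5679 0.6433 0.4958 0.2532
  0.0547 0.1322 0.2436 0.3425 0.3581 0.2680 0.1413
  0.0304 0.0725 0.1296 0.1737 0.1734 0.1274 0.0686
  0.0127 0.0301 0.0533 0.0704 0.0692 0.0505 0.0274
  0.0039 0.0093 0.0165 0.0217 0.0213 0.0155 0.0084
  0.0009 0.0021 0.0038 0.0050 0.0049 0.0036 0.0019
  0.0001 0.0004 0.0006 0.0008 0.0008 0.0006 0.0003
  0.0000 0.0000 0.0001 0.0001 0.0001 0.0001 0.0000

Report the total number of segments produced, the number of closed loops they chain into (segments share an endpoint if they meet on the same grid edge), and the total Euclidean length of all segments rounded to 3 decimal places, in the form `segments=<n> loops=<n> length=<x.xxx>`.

segments=16 loops=1 length=13.213

cell (0,2): code 0100 → (0.517,3.000)–(1.000,2.523)
cell (0,3): code 1100 → (0.160,4.000)–(0.517,3.000)
cell (0,4): code 1100 → (0.450,5.000)–(0.160,4.000)
cell (0,5): code 1000 → (1.000,5.522)–(0.450,5.000)
cell (1,2): code 0110 → (1.000,2.523)–(2.000,2.055)
cell (1,5): code 1001 → (2.000,5.895)–(1.000,5.522)
cell (2,1): code 0100 → (2.850,2.000)–(3.000,1.986)
cell (2,2): code 1110 → (2.000,2.055)–(2.850,2.000)
cell (2,5): code 1001 → (3.000,5.809)–(2.000,5.895)
cell (3,1): code 0010 → (3.000,1.986)–(3.044,2.000)
cell (3,2): code 0111 → (3.044,2.000)–(4.000,2.383)
cell (3,5): code 1001 → (4.000,5.214)–(3.000,5.809)
cell (4,2): code 0010 → (4.000,2.383)–(4.550,3.000)
cell (4,3): code 0011 → (4.550,3.000)–(4.699,4.000)
cell (4,4): code 0011 → (4.699,4.000)–(4.227,5.000)
cell (4,5): code 0001 → (4.227,5.000)–(4.000,5.214)
total: 16 segments, chained into 1 closed loop(s), length Σ = 13.212597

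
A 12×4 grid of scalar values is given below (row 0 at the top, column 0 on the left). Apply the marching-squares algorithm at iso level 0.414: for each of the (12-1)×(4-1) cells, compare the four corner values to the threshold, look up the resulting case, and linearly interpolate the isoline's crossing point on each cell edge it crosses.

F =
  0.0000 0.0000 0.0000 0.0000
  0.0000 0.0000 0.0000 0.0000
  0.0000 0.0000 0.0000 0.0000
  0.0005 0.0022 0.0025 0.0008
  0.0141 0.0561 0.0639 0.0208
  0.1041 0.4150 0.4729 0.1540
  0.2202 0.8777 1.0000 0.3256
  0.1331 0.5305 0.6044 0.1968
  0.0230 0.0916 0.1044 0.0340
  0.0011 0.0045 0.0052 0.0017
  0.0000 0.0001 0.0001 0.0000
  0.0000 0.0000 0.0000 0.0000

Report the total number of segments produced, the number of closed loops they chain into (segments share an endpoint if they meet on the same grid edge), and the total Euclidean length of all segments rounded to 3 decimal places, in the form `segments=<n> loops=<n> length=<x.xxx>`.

segments=10 loops=1 length=7.846

cell (4,0): code 0100 → (4.997,1.000)–(5.000,0.997)
cell (4,1): code 1100 → (4.856,2.000)–(4.997,1.000)
cell (4,2): code 1000 → (5.000,2.185)–(4.856,2.000)
cell (5,0): code 0110 → (5.000,0.997)–(6.000,0.295)
cell (5,2): code 1001 → (6.000,2.869)–(5.000,2.185)
cell (6,0): code 0110 → (6.000,0.295)–(7.000,0.707)
cell (6,2): code 1001 → (7.000,2.467)–(6.000,2.869)
cell (7,0): code 0010 → (7.000,0.707)–(7.265,1.000)
cell (7,1): code 0011 → (7.265,1.000)–(7.381,2.000)
cell (7,2): code 0001 → (7.381,2.000)–(7.000,2.467)
total: 10 segments, chained into 1 closed loop(s), length Σ = 7.845940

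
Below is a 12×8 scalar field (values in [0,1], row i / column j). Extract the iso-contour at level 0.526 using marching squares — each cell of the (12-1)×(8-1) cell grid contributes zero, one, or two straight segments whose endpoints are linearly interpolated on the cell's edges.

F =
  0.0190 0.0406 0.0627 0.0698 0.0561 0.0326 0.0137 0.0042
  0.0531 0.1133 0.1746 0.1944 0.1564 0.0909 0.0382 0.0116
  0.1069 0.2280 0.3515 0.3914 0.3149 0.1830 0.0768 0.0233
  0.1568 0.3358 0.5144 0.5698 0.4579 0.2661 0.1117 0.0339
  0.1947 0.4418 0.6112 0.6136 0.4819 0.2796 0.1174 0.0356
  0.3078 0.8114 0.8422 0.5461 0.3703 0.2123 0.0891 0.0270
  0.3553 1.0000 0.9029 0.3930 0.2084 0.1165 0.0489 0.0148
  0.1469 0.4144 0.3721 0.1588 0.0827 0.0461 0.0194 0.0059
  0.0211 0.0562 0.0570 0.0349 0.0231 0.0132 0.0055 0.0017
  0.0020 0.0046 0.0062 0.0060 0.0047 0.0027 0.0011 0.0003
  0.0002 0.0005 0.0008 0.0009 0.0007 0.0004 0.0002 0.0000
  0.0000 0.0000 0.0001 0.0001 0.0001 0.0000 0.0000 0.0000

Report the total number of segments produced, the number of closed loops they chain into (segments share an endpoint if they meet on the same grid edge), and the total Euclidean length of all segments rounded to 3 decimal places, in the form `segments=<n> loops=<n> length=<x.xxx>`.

cell (2,2): code 0100 → (2.754,3.000)–(3.000,2.209)
cell (2,3): code 1000 → (3.000,3.391)–(2.754,3.000)
cell (3,1): code 0100 → (3.120,2.000)–(4.000,1.497)
cell (3,2): code 1110 → (3.000,2.209)–(3.120,2.000)
cell (3,3): code 1001 → (4.000,3.665)–(3.000,3.391)
cell (4,0): code 0100 → (4.228,1.000)–(5.000,0.433)
cell (4,1): code 1110 → (4.000,1.497)–(4.228,1.000)
cell (4,3): code 1001 → (5.000,3.114)–(4.000,3.665)
cell (5,0): code 0110 → (5.000,0.433)–(6.000,0.265)
cell (5,2): code 1011 → (6.000,2.739)–(5.131,3.000)
cell (5,3): code 0001 → (5.131,3.000)–(5.000,3.114)
cell (6,0): code 0010 → (6.000,0.265)–(6.809,1.000)
cell (6,1): code 0011 → (6.809,1.000)–(6.710,2.000)
cell (6,2): code 0001 → (6.710,2.000)–(6.000,2.739)
total: 14 segments, chained into 1 closed loop(s), length Σ = 11.446541

segments=14 loops=1 length=11.447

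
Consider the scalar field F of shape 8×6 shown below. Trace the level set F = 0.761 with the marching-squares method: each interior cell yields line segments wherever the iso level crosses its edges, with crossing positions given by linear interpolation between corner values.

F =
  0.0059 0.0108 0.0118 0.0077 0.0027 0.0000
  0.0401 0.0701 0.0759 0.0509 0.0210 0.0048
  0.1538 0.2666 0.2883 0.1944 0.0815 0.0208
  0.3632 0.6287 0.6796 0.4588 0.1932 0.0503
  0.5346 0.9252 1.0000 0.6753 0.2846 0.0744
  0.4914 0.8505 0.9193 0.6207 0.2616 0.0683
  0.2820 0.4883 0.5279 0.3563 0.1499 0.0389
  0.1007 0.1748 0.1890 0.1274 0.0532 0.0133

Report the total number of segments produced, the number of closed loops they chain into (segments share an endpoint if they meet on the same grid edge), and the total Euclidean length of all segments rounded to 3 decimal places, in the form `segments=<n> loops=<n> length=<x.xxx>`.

cell (3,0): code 0100 → (3.446,1.000)–(4.000,0.580)
cell (3,1): code 1100 → (3.254,2.000)–(3.446,1.000)
cell (3,2): code 1000 → (4.000,2.736)–(3.254,2.000)
cell (4,0): code 0110 → (4.000,0.580)–(5.000,0.751)
cell (4,2): code 1001 → (5.000,2.530)–(4.000,2.736)
cell (5,0): code 0010 → (5.000,0.751)–(5.247,1.000)
cell (5,1): code 0011 → (5.247,1.000)–(5.404,2.000)
cell (5,2): code 0001 → (5.404,2.000)–(5.000,2.530)
total: 8 segments, chained into 1 closed loop(s), length Σ = 6.827120

segments=8 loops=1 length=6.827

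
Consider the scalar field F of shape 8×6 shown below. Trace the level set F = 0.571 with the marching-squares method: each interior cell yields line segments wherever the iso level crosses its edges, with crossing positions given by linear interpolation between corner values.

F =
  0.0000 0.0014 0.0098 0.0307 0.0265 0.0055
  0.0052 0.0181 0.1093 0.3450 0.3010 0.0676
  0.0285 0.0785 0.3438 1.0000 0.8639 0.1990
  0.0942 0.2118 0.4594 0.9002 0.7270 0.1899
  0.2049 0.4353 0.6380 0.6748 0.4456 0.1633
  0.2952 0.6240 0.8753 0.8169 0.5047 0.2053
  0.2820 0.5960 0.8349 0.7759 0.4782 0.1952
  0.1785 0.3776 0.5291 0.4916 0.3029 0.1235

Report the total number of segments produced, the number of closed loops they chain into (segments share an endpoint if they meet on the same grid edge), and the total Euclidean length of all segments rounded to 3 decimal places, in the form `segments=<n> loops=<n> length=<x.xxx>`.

segments=18 loops=1 length=14.902

cell (1,2): code 0100 → (1.345,3.000)–(2.000,2.346)
cell (1,3): code 1100 → (1.480,4.000)–(1.345,3.000)
cell (1,4): code 1000 → (2.000,4.441)–(1.480,4.000)
cell (2,2): code 0110 → (2.000,2.346)–(3.000,2.253)
cell (2,4): code 1001 → (3.000,4.290)–(2.000,4.441)
cell (3,1): code 0100 → (3.625,2.000)–(4.000,1.669)
cell (3,2): code 1110 → (3.000,2.253)–(3.625,2.000)
cell (3,3): code 1011 → (4.000,3.453)–(3.554,4.000)
cell (3,4): code 0001 → (3.554,4.000)–(3.000,4.290)
cell (4,0): code 0100 → (4.719,1.000)–(5.000,0.839)
cell (4,1): code 1110 → (4.000,1.669)–(4.719,1.000)
cell (4,3): code 1001 → (5.000,3.788)–(4.000,3.453)
cell (5,0): code 0110 → (5.000,0.839)–(6.000,0.920)
cell (5,3): code 1001 → (6.000,3.688)–(5.000,3.788)
cell (6,0): code 0010 → (6.000,0.920)–(6.114,1.000)
cell (6,1): code 0011 → (6.114,1.000)–(6.863,2.000)
cell (6,2): code 0011 → (6.863,2.000)–(6.721,3.000)
cell (6,3): code 0001 → (6.721,3.000)–(6.000,3.688)
total: 18 segments, chained into 1 closed loop(s), length Σ = 14.901718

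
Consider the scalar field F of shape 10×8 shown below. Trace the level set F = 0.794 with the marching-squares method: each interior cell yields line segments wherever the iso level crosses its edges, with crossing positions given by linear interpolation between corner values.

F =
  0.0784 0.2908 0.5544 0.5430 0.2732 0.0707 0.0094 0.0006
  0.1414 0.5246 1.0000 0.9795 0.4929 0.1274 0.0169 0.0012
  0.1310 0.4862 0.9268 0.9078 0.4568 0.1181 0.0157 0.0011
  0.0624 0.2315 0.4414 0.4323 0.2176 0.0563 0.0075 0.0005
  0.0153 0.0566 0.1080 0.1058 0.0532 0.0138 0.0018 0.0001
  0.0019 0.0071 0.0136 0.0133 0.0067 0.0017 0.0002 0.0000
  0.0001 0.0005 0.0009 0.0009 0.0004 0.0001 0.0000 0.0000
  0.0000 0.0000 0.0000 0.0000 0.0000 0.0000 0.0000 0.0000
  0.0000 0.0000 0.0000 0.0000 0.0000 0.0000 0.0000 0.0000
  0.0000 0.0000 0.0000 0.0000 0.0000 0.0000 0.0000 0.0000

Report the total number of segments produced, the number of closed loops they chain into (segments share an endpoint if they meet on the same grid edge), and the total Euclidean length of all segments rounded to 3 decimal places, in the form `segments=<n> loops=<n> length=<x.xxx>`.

segments=8 loops=1 length=5.978

cell (0,1): code 0100 → (0.538,2.000)–(1.000,1.567)
cell (0,2): code 1100 → (0.575,3.000)–(0.538,2.000)
cell (0,3): code 1000 → (1.000,3.381)–(0.575,3.000)
cell (1,1): code 0110 → (1.000,1.567)–(2.000,1.699)
cell (1,3): code 1001 → (2.000,3.252)–(1.000,3.381)
cell (2,1): code 0010 → (2.000,1.699)–(2.274,2.000)
cell (2,2): code 0011 → (2.274,2.000)–(2.239,3.000)
cell (2,3): code 0001 → (2.239,3.000)–(2.000,3.252)
total: 8 segments, chained into 1 closed loop(s), length Σ = 5.977580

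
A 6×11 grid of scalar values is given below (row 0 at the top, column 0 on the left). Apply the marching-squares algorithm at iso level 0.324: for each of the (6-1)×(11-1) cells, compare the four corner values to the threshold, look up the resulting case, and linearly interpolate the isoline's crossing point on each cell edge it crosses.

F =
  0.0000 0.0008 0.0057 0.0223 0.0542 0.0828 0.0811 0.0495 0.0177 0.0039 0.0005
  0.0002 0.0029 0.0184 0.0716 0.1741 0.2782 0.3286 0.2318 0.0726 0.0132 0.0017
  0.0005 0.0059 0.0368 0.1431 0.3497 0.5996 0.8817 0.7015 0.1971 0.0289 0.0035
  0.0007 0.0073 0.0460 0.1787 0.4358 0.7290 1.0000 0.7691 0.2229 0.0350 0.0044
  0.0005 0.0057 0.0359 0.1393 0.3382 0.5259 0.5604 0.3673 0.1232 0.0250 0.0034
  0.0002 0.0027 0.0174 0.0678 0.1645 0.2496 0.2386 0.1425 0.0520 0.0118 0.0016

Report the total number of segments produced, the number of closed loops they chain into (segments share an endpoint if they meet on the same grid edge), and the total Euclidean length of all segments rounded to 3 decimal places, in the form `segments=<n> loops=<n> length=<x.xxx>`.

cell (0,5): code 0100 → (0.981,6.000)–(1.000,5.909)
cell (0,6): code 1000 → (1.000,6.048)–(0.981,6.000)
cell (1,3): code 0100 → (1.854,4.000)–(2.000,3.876)
cell (1,4): code 1100 → (1.143,5.000)–(1.854,4.000)
cell (1,5): code 1110 → (1.000,5.909)–(1.143,5.000)
cell (1,6): code 1101 → (1.196,7.000)–(1.000,6.048)
cell (1,7): code 1000 → (2.000,7.748)–(1.196,7.000)
cell (2,3): code 0110 → (2.000,3.876)–(3.000,3.565)
cell (2,7): code 1001 → (3.000,7.815)–(2.000,7.748)
cell (3,3): code 0110 → (3.000,3.565)–(4.000,3.929)
cell (3,7): code 1001 → (4.000,7.177)–(3.000,7.815)
cell (4,3): code 0010 → (4.000,3.929)–(4.082,4.000)
cell (4,4): code 0011 → (4.082,4.000)–(4.731,5.000)
cell (4,5): code 0011 → (4.731,5.000)–(4.735,6.000)
cell (4,6): code 0011 → (4.735,6.000)–(4.193,7.000)
cell (4,7): code 0001 → (4.193,7.000)–(4.000,7.177)
total: 16 segments, chained into 1 closed loop(s), length Σ = 12.553053

segments=16 loops=1 length=12.553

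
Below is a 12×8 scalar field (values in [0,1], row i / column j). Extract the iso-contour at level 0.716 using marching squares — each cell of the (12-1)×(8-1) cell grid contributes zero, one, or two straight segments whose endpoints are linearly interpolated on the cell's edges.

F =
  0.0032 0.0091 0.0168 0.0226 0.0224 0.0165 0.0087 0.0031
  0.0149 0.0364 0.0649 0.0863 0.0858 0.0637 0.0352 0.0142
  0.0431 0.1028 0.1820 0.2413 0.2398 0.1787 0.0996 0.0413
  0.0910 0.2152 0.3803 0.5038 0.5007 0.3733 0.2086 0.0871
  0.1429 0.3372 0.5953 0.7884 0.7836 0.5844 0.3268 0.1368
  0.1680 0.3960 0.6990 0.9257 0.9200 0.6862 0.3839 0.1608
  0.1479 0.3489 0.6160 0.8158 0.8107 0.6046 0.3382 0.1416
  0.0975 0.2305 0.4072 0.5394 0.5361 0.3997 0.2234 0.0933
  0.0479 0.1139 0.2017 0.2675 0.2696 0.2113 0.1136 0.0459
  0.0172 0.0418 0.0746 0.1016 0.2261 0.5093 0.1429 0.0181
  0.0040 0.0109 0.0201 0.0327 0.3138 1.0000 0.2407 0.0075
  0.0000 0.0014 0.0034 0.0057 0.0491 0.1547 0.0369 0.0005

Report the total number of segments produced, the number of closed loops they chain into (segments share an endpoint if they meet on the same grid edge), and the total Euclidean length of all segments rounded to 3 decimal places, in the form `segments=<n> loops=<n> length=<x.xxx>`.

cell (3,2): code 0100 → (3.746,3.000)–(4.000,2.625)
cell (3,3): code 1100 → (3.761,4.000)–(3.746,3.000)
cell (3,4): code 1000 → (4.000,4.339)–(3.761,4.000)
cell (4,2): code 0110 → (4.000,2.625)–(5.000,2.075)
cell (4,4): code 1001 → (5.000,4.873)–(4.000,4.339)
cell (5,2): code 0110 → (5.000,2.075)–(6.000,2.501)
cell (5,4): code 1001 → (6.000,4.459)–(5.000,4.873)
cell (6,2): code 0010 → (6.000,2.501)–(6.361,3.000)
cell (6,3): code 0011 → (6.361,3.000)–(6.345,4.000)
cell (6,4): code 0001 → (6.345,4.000)–(6.000,4.459)
cell (9,4): code 0100 → (9.421,5.000)–(10.000,4.586)
cell (9,5): code 1000 → (10.000,5.374)–(9.421,5.000)
cell (10,4): code 0010 → (10.000,4.586)–(10.336,5.000)
cell (10,5): code 0001 → (10.336,5.000)–(10.000,5.374)
total: 14 segments, chained into 2 closed loop(s), length Σ = 10.938989

segments=14 loops=2 length=10.939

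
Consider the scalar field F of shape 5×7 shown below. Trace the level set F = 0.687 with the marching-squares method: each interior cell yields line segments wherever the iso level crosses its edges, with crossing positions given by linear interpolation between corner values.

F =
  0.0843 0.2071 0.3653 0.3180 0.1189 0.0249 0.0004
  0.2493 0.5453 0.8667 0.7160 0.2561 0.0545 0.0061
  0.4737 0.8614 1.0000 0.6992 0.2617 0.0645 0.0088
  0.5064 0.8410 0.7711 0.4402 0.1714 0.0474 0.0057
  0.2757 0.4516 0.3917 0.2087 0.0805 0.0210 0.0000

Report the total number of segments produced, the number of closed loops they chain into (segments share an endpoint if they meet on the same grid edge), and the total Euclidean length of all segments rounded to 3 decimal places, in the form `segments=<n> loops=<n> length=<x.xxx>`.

cell (0,1): code 0100 → (0.642,2.000)–(1.000,1.441)
cell (0,2): code 1100 → (0.927,3.000)–(0.642,2.000)
cell (0,3): code 1000 → (1.000,3.063)–(0.927,3.000)
cell (1,0): code 0100 → (1.448,1.000)–(2.000,0.550)
cell (1,1): code 1110 → (1.000,1.441)–(1.448,1.000)
cell (1,3): code 1001 → (2.000,3.028)–(1.000,3.063)
cell (2,0): code 0110 → (2.000,0.550)–(3.000,0.540)
cell (2,2): code 1011 → (3.000,2.254)–(2.047,3.000)
cell (2,3): code 0001 → (2.047,3.000)–(2.000,3.028)
cell (3,0): code 0010 → (3.000,0.540)–(3.395,1.000)
cell (3,1): code 0011 → (3.395,1.000)–(3.222,2.000)
cell (3,2): code 0001 → (3.222,2.000)–(3.000,2.254)
total: 12 segments, chained into 1 closed loop(s), length Σ = 8.365615

segments=12 loops=1 length=8.366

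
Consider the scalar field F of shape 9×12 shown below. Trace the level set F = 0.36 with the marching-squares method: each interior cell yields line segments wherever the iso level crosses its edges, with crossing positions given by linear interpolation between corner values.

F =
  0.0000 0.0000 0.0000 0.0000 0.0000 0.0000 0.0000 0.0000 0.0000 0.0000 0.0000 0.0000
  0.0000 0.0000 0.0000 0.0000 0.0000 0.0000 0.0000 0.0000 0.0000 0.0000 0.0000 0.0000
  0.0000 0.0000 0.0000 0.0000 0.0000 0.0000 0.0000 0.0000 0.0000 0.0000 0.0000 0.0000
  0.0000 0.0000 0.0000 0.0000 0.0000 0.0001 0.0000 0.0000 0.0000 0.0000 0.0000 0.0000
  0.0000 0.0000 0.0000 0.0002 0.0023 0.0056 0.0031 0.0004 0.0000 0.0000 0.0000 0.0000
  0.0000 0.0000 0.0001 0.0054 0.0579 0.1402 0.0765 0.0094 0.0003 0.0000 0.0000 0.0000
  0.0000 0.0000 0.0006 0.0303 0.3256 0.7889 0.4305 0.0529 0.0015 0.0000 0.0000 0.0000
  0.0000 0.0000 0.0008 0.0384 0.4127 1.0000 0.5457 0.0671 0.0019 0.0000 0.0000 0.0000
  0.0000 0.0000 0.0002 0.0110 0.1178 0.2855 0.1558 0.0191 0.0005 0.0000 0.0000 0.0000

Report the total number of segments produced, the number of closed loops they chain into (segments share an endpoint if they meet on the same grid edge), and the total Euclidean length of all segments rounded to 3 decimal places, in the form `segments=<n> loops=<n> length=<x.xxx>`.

cell (5,4): code 0100 → (5.339,5.000)–(6.000,4.074)
cell (5,5): code 1100 → (5.801,6.000)–(5.339,5.000)
cell (5,6): code 1000 → (6.000,6.187)–(5.801,6.000)
cell (6,3): code 0100 → (6.395,4.000)–(7.000,3.859)
cell (6,4): code 1110 → (6.000,4.074)–(6.395,4.000)
cell (6,6): code 1001 → (7.000,6.388)–(6.000,6.187)
cell (7,3): code 0010 → (7.000,3.859)–(7.179,4.000)
cell (7,4): code 0011 → (7.179,4.000)–(7.896,5.000)
cell (7,5): code 0011 → (7.896,5.000)–(7.476,6.000)
cell (7,6): code 0001 → (7.476,6.000)–(7.000,6.388)
total: 10 segments, chained into 1 closed loop(s), length Σ = 7.712043

segments=10 loops=1 length=7.712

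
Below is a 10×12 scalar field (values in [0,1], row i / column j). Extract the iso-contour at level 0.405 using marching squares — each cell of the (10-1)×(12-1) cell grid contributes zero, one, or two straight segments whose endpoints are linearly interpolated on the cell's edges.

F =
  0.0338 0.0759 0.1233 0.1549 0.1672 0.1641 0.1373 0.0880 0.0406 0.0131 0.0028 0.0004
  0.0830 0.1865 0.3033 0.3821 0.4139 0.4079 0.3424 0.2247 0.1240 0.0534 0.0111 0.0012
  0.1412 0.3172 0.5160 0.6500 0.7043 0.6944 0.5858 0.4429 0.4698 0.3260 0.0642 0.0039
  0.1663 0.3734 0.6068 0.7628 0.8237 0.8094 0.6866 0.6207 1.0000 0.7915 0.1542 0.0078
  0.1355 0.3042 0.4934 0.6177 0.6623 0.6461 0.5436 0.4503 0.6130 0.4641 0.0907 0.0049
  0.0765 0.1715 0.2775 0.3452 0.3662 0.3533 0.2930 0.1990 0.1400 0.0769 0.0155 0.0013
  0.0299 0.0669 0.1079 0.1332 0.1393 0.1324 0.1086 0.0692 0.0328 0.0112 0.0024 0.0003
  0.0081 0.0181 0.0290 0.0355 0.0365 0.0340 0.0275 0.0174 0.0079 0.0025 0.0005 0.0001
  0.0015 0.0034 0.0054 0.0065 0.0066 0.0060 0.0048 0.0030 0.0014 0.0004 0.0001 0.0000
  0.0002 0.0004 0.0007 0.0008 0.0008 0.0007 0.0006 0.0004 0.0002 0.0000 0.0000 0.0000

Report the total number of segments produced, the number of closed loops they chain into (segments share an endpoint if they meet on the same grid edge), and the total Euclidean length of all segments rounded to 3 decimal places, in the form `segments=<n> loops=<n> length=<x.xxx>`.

segments=24 loops=1 length=20.431

cell (0,3): code 0100 → (0.964,4.000)–(1.000,3.720)
cell (0,4): code 1100 → (0.988,5.000)–(0.964,4.000)
cell (0,5): code 1000 → (1.000,5.044)–(0.988,5.000)
cell (1,1): code 0100 → (1.478,2.000)–(2.000,1.442)
cell (1,2): code 1100 → (1.085,3.000)–(1.478,2.000)
cell (1,3): code 1110 → (1.000,3.720)–(1.085,3.000)
cell (1,5): code 1101 → (1.257,6.000)–(1.000,5.044)
cell (1,6): code 1100 → (1.826,7.000)–(1.257,6.000)
cell (1,7): code 1100 → (1.813,8.000)–(1.826,7.000)
cell (1,8): code 1000 → (2.000,8.451)–(1.813,8.000)
cell (2,1): code 0110 → (2.000,1.442)–(3.000,1.135)
cell (2,8): code 1101 → (2.170,9.000)–(2.000,8.451)
cell (2,9): code 1000 → (3.000,9.606)–(2.170,9.000)
cell (3,1): code 0110 → (3.000,1.135)–(4.000,1.533)
cell (3,9): code 1001 → (4.000,9.158)–(3.000,9.606)
cell (4,1): code 0010 → (4.000,1.533)–(4.409,2.000)
cell (4,2): code 0011 → (4.409,2.000)–(4.781,3.000)
cell (4,3): code 0011 → (4.781,3.000)–(4.869,4.000)
cell (4,4): code 0011 → (4.869,4.000)–(4.823,5.000)
cell (4,5): code 0011 → (4.823,5.000)–(4.553,6.000)
cell (4,6): code 0011 → (4.553,6.000)–(4.180,7.000)
cell (4,7): code 0011 → (4.180,7.000)–(4.440,8.000)
cell (4,8): code 0011 → (4.440,8.000)–(4.153,9.000)
cell (4,9): code 0001 → (4.153,9.000)–(4.000,9.158)
total: 24 segments, chained into 1 closed loop(s), length Σ = 20.430856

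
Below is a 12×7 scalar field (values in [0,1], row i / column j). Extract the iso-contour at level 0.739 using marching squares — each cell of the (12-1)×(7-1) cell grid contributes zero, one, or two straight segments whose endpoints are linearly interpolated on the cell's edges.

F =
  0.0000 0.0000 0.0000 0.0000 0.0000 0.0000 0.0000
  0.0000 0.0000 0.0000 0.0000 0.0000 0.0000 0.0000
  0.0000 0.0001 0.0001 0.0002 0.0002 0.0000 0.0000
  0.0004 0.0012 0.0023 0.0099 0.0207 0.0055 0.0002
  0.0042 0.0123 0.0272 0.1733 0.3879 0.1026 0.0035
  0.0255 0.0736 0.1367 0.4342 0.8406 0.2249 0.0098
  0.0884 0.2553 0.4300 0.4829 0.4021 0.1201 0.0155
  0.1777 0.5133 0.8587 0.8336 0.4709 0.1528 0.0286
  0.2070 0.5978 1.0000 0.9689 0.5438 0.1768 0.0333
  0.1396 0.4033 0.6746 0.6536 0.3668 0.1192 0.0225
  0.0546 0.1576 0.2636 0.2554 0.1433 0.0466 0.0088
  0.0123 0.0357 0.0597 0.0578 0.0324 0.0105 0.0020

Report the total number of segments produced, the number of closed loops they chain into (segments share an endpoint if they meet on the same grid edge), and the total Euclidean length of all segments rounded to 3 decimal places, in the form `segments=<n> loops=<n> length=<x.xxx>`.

segments=12 loops=2 length=8.086

cell (4,3): code 0100 → (4.776,4.000)–(5.000,3.750)
cell (4,4): code 1000 → (5.000,4.165)–(4.776,4.000)
cell (5,3): code 0010 → (5.000,3.750)–(5.232,4.000)
cell (5,4): code 0001 → (5.232,4.000)–(5.000,4.165)
cell (6,1): code 0100 → (6.721,2.000)–(7.000,1.653)
cell (6,2): code 1100 → (6.730,3.000)–(6.721,2.000)
cell (6,3): code 1000 → (7.000,3.261)–(6.730,3.000)
cell (7,1): code 0110 → (7.000,1.653)–(8.000,1.351)
cell (7,3): code 1001 → (8.000,3.541)–(7.000,3.261)
cell (8,1): code 0010 → (8.000,1.351)–(8.802,2.000)
cell (8,2): code 0011 → (8.802,2.000)–(8.729,3.000)
cell (8,3): code 0001 → (8.729,3.000)–(8.000,3.541)
total: 12 segments, chained into 2 closed loop(s), length Σ = 8.085524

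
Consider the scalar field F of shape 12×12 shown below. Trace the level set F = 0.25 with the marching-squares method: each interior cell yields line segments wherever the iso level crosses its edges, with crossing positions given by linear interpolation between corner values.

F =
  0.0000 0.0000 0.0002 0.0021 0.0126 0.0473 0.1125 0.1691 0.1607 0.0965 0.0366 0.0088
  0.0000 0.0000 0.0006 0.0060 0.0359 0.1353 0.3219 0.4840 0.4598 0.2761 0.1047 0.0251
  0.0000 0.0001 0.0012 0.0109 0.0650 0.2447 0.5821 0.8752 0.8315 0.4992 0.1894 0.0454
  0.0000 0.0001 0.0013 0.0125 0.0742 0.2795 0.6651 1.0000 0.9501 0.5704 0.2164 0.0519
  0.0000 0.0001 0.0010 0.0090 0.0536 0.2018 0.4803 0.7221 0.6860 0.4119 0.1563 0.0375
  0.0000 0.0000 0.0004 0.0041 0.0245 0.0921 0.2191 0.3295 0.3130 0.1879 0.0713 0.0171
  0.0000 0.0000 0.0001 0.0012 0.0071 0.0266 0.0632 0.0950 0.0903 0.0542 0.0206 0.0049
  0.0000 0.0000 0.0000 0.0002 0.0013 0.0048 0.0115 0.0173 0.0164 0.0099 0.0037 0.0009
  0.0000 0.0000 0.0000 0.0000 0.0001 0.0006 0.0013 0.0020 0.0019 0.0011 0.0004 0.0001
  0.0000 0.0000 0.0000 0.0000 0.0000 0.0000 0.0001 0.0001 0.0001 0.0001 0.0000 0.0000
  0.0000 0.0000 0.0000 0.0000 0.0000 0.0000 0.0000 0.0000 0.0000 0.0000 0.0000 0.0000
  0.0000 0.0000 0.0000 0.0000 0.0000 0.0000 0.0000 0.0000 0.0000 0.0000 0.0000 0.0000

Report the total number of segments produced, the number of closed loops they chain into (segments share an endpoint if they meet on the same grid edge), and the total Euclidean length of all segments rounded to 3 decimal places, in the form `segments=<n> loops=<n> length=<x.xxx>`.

cell (0,5): code 0100 → (0.657,6.000)–(1.000,5.615)
cell (0,6): code 1100 → (0.257,7.000)–(0.657,6.000)
cell (0,7): code 1100 → (0.299,8.000)–(0.257,7.000)
cell (0,8): code 1100 → (0.855,9.000)–(0.299,8.000)
cell (0,9): code 1000 → (1.000,9.152)–(0.855,9.000)
cell (1,5): code 0110 → (1.000,5.615)–(2.000,5.016)
cell (1,9): code 1001 → (2.000,9.804)–(1.000,9.152)
cell (2,4): code 0100 → (2.152,5.000)–(3.000,4.856)
cell (2,5): code 1110 → (2.000,5.016)–(2.152,5.000)
cell (2,9): code 1001 → (3.000,9.905)–(2.000,9.804)
cell (3,4): code 0010 → (3.000,4.856)–(3.380,5.000)
cell (3,5): code 0111 → (3.380,5.000)–(4.000,5.173)
cell (3,9): code 1001 → (4.000,9.633)–(3.000,9.905)
cell (4,5): code 0010 → (4.000,5.173)–(4.882,6.000)
cell (4,6): code 0111 → (4.882,6.000)–(5.000,6.280)
cell (4,8): code 1011 → (5.000,8.504)–(4.723,9.000)
cell (4,9): code 0001 → (4.723,9.000)–(4.000,9.633)
cell (5,6): code 0010 → (5.000,6.280)–(5.339,7.000)
cell (5,7): code 0011 → (5.339,7.000)–(5.283,8.000)
cell (5,8): code 0001 → (5.283,8.000)–(5.000,8.504)
total: 20 segments, chained into 1 closed loop(s), length Σ = 15.829701

segments=20 loops=1 length=15.830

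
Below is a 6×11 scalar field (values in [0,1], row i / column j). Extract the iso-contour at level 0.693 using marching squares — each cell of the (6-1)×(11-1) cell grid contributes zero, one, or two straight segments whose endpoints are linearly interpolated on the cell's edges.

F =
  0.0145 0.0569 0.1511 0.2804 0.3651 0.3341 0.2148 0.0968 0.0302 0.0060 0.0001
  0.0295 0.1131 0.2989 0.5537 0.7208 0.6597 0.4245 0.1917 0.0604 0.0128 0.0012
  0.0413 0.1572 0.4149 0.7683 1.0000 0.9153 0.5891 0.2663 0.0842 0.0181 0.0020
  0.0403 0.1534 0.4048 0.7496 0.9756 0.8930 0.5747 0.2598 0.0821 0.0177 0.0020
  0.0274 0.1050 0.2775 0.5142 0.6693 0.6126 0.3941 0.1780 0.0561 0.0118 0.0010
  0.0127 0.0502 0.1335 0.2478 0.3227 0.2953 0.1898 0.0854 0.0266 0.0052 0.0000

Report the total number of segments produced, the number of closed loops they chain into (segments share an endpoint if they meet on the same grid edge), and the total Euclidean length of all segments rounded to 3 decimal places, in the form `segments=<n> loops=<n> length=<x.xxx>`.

segments=12 loops=1 length=9.254

cell (0,3): code 0100 → (0.922,4.000)–(1.000,3.834)
cell (0,4): code 1000 → (1.000,4.455)–(0.922,4.000)
cell (1,2): code 0100 → (1.649,3.000)–(2.000,2.787)
cell (1,3): code 1110 → (1.000,3.834)–(1.649,3.000)
cell (1,4): code 1101 → (1.130,5.000)–(1.000,4.455)
cell (1,5): code 1000 → (2.000,5.681)–(1.130,5.000)
cell (2,2): code 0110 → (2.000,2.787)–(3.000,2.836)
cell (2,5): code 1001 → (3.000,5.628)–(2.000,5.681)
cell (3,2): code 0010 → (3.000,2.836)–(3.240,3.000)
cell (3,3): code 0011 → (3.240,3.000)–(3.923,4.000)
cell (3,4): code 0011 → (3.923,4.000)–(3.713,5.000)
cell (3,5): code 0001 → (3.713,5.000)–(3.000,5.628)
total: 12 segments, chained into 1 closed loop(s), length Σ = 9.254306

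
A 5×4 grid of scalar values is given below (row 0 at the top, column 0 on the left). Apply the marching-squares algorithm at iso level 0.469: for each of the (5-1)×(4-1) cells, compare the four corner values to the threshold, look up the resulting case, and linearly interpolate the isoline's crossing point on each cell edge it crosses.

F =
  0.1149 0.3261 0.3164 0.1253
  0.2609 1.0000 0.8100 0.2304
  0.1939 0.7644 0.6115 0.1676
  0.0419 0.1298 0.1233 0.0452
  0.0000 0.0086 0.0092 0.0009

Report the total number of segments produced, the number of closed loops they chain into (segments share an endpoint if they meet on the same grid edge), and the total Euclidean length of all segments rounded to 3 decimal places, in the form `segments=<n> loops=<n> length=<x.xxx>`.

cell (0,0): code 0100 → (0.212,1.000)–(1.000,0.282)
cell (0,1): code 1100 → (0.309,2.000)–(0.212,1.000)
cell (0,2): code 1000 → (1.000,2.588)–(0.309,2.000)
cell (1,0): code 0110 → (1.000,0.282)–(2.000,0.482)
cell (1,2): code 1001 → (2.000,2.321)–(1.000,2.588)
cell (2,0): code 0010 → (2.000,0.482)–(2.465,1.000)
cell (2,1): code 0011 → (2.465,1.000)–(2.292,2.000)
cell (2,2): code 0001 → (2.292,2.000)–(2.000,2.321)
total: 8 segments, chained into 1 closed loop(s), length Σ = 7.178583

segments=8 loops=1 length=7.179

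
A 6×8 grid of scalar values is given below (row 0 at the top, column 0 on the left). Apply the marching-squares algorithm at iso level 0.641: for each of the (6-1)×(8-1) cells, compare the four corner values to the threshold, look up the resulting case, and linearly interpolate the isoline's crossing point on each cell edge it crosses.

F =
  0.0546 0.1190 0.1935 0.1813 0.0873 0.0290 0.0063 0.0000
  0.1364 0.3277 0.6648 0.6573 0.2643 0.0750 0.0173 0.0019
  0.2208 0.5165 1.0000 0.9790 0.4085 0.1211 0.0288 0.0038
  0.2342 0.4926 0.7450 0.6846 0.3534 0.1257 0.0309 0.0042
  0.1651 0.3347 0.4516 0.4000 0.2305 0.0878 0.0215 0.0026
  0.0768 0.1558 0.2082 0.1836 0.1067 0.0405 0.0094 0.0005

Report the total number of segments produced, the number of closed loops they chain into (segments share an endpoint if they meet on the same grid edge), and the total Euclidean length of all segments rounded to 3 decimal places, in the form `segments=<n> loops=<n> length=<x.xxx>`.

segments=10 loops=1 length=7.407

cell (0,1): code 0100 → (0.950,2.000)–(1.000,1.929)
cell (0,2): code 1100 → (0.966,3.000)–(0.950,2.000)
cell (0,3): code 1000 → (1.000,3.041)–(0.966,3.000)
cell (1,1): code 0110 → (1.000,1.929)–(2.000,1.257)
cell (1,3): code 1001 → (2.000,3.592)–(1.000,3.041)
cell (2,1): code 0110 → (2.000,1.257)–(3.000,1.588)
cell (2,3): code 1001 → (3.000,3.132)–(2.000,3.592)
cell (3,1): code 0010 → (3.000,1.588)–(3.354,2.000)
cell (3,2): code 0011 → (3.354,2.000)–(3.153,3.000)
cell (3,3): code 0001 → (3.153,3.000)–(3.000,3.132)
total: 10 segments, chained into 1 closed loop(s), length Σ = 7.407059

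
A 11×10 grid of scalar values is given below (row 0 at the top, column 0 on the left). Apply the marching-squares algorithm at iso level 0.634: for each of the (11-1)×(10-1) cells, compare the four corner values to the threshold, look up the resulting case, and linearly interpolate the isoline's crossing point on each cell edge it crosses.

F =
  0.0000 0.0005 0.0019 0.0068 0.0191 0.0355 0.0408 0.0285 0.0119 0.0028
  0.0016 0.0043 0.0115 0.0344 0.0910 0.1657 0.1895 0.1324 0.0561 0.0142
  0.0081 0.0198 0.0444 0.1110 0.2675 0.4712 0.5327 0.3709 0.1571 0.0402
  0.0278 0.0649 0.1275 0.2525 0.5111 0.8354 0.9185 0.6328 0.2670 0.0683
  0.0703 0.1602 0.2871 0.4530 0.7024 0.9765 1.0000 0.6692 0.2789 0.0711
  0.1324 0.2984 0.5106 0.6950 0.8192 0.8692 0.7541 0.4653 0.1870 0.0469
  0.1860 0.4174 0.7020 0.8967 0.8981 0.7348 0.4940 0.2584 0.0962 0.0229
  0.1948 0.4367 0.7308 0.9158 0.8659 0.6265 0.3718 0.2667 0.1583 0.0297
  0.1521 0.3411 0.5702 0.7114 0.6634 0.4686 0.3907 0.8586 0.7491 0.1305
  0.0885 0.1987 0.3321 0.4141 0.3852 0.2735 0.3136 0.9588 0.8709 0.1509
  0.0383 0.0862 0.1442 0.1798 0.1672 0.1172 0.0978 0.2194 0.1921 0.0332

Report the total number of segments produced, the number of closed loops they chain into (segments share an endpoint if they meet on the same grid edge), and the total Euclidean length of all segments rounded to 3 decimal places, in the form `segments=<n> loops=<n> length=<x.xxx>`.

segments=32 loops=2 length=23.269

cell (2,4): code 0100 → (2.447,5.000)–(3.000,4.379)
cell (2,5): code 1100 → (2.263,6.000)–(2.447,5.000)
cell (2,6): code 1000 → (3.000,6.996)–(2.263,6.000)
cell (3,3): code 0100 → (3.642,4.000)–(4.000,3.726)
cell (3,4): code 1110 → (3.000,4.379)–(3.642,4.000)
cell (3,6): code 1101 → (3.033,7.000)–(3.000,6.996)
cell (3,7): code 1000 → (4.000,7.090)–(3.033,7.000)
cell (4,2): code 0100 → (4.748,3.000)–(5.000,2.669)
cell (4,3): code 1110 → (4.000,3.726)–(4.748,3.000)
cell (4,6): code 1011 → (5.000,6.416)–(4.173,7.000)
cell (4,7): code 0001 → (4.173,7.000)–(4.000,7.090)
cell (5,1): code 0100 → (5.645,2.000)–(6.000,1.761)
cell (5,2): code 1110 → (5.000,2.669)–(5.645,2.000)
cell (5,5): code 1011 → (6.000,5.419)–(5.462,6.000)
cell (5,6): code 0001 → (5.462,6.000)–(5.000,6.416)
cell (6,1): code 0110 → (6.000,1.761)–(7.000,1.671)
cell (6,4): code 1011 → (7.000,4.969)–(6.931,5.000)
cell (6,5): code 0001 → (6.931,5.000)–(6.000,5.419)
cell (7,1): code 0010 → (7.000,1.671)–(7.603,2.000)
cell (7,2): code 0111 → (7.603,2.000)–(8.000,2.452)
cell (7,4): code 1001 → (8.000,4.151)–(7.000,4.969)
cell (7,6): code 0100 → (7.621,7.000)–(8.000,6.520)
cell (7,7): code 1100 → (7.805,8.000)–(7.621,7.000)
cell (7,8): code 1000 → (8.000,8.186)–(7.805,8.000)
cell (8,2): code 0010 → (8.000,2.452)–(8.260,3.000)
cell (8,3): code 0011 → (8.260,3.000)–(8.106,4.000)
cell (8,4): code 0001 → (8.106,4.000)–(8.000,4.151)
cell (8,6): code 0110 → (8.000,6.520)–(9.000,6.497)
cell (8,8): code 1001 → (9.000,8.329)–(8.000,8.186)
cell (9,6): code 0010 → (9.000,6.497)–(9.439,7.000)
cell (9,7): code 0011 → (9.439,7.000)–(9.349,8.000)
cell (9,8): code 0001 → (9.349,8.000)–(9.000,8.329)
total: 32 segments, chained into 2 closed loop(s), length Σ = 23.269477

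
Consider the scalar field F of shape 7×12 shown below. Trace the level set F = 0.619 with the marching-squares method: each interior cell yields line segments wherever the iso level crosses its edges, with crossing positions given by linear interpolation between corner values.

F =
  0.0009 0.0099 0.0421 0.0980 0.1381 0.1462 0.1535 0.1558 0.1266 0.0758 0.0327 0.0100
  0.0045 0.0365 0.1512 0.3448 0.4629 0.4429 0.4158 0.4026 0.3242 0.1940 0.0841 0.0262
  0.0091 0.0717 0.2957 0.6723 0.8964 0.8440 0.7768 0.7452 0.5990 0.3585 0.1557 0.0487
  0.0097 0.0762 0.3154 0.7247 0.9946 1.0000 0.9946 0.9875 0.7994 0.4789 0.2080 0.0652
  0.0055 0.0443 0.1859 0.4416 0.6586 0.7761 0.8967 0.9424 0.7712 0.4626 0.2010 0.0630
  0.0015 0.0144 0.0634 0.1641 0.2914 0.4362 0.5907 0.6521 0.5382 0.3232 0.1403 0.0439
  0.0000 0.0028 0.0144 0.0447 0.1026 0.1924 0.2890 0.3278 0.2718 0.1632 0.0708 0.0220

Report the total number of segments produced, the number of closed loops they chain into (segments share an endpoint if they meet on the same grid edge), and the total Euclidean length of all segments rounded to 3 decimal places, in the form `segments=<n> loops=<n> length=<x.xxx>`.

segments=20 loops=1 length=15.302

cell (1,2): code 0100 → (1.837,3.000)–(2.000,2.858)
cell (1,3): code 1100 → (1.360,4.000)–(1.837,3.000)
cell (1,4): code 1100 → (1.439,5.000)–(1.360,4.000)
cell (1,5): code 1100 → (1.563,6.000)–(1.439,5.000)
cell (1,6): code 1100 → (1.632,7.000)–(1.563,6.000)
cell (1,7): code 1000 → (2.000,7.863)–(1.632,7.000)
cell (2,2): code 0110 → (2.000,2.858)–(3.000,2.742)
cell (2,7): code 1101 → (2.100,8.000)–(2.000,7.863)
cell (2,8): code 1000 → (3.000,8.563)–(2.100,8.000)
cell (3,2): code 0010 → (3.000,2.742)–(3.373,3.000)
cell (3,3): code 0111 → (3.373,3.000)–(4.000,3.818)
cell (3,8): code 1001 → (4.000,8.493)–(3.000,8.563)
cell (4,3): code 0010 → (4.000,3.818)–(4.108,4.000)
cell (4,4): code 0011 → (4.108,4.000)–(4.462,5.000)
cell (4,5): code 0011 → (4.462,5.000)–(4.908,6.000)
cell (4,6): code 0111 → (4.908,6.000)–(5.000,6.461)
cell (4,7): code 1011 → (5.000,7.291)–(4.653,8.000)
cell (4,8): code 0001 → (4.653,8.000)–(4.000,8.493)
cell (5,6): code 0010 → (5.000,6.461)–(5.102,7.000)
cell (5,7): code 0001 → (5.102,7.000)–(5.000,7.291)
total: 20 segments, chained into 1 closed loop(s), length Σ = 15.302027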